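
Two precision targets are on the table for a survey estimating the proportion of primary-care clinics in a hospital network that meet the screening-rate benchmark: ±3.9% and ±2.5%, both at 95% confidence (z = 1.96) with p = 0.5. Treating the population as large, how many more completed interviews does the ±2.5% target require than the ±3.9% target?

At ±3.9%: n = 1.96² × 0.2500 / 0.039² ≈ 631.43 → 632.
At ±2.5%: n = 1.96² × 0.2500 / 0.025² ≈ 1536.64 → 1537.
Additional respondents: 1537 − 632 = 905.

905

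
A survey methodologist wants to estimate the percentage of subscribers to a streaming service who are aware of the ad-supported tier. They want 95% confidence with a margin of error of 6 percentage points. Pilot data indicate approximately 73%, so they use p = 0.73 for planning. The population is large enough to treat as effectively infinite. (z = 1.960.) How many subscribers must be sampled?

211

With p = 0.73, p(1−p) = 0.1971.
n = z²·p(1−p)/E² = 1.960² × 0.1971 / 0.060² = 3.8416 × 0.1971 / 0.003600 ≈ 210.33.
Rounding up gives n = 211.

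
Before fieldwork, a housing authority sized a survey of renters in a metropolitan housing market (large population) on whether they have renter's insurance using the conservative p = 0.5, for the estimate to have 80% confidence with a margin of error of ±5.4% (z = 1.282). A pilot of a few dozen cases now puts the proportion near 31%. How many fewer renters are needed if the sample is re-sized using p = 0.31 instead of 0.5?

Conservative (p = 0.5): n = 1.282² × 0.25 / 0.054² ≈ 140.91 → 141.
Using p = 0.31: p(1−p) = 0.2139, so n = 1.282² × 0.2139 / 0.054² ≈ 120.56 → 121.
Reduction: 141 − 121 = 20.

20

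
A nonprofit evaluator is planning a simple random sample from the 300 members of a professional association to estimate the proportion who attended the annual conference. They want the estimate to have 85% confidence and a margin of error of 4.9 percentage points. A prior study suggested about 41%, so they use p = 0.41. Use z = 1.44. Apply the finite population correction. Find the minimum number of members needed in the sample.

Unadjusted: n₀ = 1.44² × 0.41 × 0.59 / 0.049² ≈ 208.91, so n₀ = 209.
Finite population correction with N = 300: n = n₀ / (1 + (n₀−1)/N) = 209 / (1 + 208/300) = 209 / 1.6933 ≈ 123.43.
Rounding up, n = 124.

124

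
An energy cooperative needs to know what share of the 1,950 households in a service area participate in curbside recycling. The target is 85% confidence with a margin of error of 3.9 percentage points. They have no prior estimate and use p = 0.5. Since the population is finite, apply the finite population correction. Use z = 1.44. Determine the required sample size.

Unadjusted: n₀ = 1.44² × 0.50 × 0.50 / 0.039² ≈ 340.83, so n₀ = 341.
Finite population correction with N = 1,950: n = n₀ / (1 + (n₀−1)/N) = 341 / (1 + 340/1950) = 341 / 1.1744 ≈ 290.37.
Rounding up, n = 291.

291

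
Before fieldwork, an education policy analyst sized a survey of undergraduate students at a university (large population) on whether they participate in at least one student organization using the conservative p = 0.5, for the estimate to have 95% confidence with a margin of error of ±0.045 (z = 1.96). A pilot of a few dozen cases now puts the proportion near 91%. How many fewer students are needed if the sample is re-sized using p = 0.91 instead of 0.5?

319

Conservative (p = 0.5): n = 1.96² × 0.25 / 0.045² ≈ 474.27 → 475.
Using p = 0.91: p(1−p) = 0.0819, so n = 1.96² × 0.0819 / 0.045² ≈ 155.37 → 156.
Reduction: 475 − 156 = 319.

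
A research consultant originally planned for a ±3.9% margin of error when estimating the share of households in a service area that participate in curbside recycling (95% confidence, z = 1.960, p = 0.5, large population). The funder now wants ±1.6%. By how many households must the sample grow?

3120

At ±3.9%: n = 1.960² × 0.2500 / 0.039² ≈ 631.43 → 632.
At ±1.6%: n = 1.960² × 0.2500 / 0.016² ≈ 3751.56 → 3752.
Additional respondents: 3752 − 632 = 3120.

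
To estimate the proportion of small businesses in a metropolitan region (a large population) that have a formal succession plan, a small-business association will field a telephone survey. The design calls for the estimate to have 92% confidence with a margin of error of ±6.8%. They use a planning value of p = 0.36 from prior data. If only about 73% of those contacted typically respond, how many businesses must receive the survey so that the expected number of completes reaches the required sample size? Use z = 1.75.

210

Completed interviews needed: n₀ = 1.75² × 0.2304 / 0.068² ≈ 152.60 → 153.
At a 73% response rate, contacts needed = 153 / 0.73 ≈ 209.59 → 210.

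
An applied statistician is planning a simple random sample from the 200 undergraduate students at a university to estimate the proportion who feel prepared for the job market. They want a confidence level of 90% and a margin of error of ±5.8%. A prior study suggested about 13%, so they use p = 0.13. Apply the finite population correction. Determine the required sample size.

For 90% confidence, z = 1.64.
Unadjusted: n₀ = 1.64² × 0.13 × 0.87 / 0.058² ≈ 90.43, so n₀ = 91.
Finite population correction with N = 200: n = n₀ / (1 + (n₀−1)/N) = 91 / (1 + 90/200) = 91 / 1.4500 ≈ 62.76.
Rounding up, n = 63.

63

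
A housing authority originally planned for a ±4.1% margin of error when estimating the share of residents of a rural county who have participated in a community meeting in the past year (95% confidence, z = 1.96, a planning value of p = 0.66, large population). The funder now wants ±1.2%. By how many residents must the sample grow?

5474

At ±4.1%: n = 1.96² × 0.2244 / 0.041² ≈ 512.82 → 513.
At ±1.2%: n = 1.96² × 0.2244 / 0.012² ≈ 5986.49 → 5987.
Additional respondents: 5987 − 513 = 5474.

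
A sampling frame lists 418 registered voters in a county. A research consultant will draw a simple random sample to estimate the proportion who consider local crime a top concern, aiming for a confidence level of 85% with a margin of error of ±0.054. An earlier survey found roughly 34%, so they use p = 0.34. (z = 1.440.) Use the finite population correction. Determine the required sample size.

Unadjusted: n₀ = 1.440² × 0.34 × 0.66 / 0.054² ≈ 159.57, so n₀ = 160.
Finite population correction with N = 418: n = n₀ / (1 + (n₀−1)/N) = 160 / (1 + 159/418) = 160 / 1.3804 ≈ 115.91.
Rounding up, n = 116.

116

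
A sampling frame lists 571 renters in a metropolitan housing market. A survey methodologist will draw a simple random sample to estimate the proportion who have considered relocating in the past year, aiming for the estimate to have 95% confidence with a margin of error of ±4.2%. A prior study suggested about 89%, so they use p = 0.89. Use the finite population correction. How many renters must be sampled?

For 95% confidence, z = 1.96.
Unadjusted: n₀ = 1.96² × 0.89 × 0.11 / 0.042² ≈ 213.20, so n₀ = 214.
Finite population correction with N = 571: n = n₀ / (1 + (n₀−1)/N) = 214 / (1 + 213/571) = 214 / 1.3730 ≈ 155.86.
Rounding up, n = 156.

156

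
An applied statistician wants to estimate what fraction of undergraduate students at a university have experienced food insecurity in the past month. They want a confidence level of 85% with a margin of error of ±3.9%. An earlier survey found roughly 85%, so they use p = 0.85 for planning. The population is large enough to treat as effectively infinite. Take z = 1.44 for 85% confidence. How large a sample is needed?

With p = 0.85, p(1−p) = 0.1275.
n = z²·p(1−p)/E² = 1.44² × 0.1275 / 0.039² = 2.0736 × 0.1275 / 0.001521 ≈ 173.82.
Rounding up gives n = 174.

174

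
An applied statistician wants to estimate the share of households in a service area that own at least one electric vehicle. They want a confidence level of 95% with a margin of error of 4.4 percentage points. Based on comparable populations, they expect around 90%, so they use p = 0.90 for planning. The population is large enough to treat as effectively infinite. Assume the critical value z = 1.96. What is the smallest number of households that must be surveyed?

With p = 0.90, p(1−p) = 0.0900.
n = z²·p(1−p)/E² = 1.96² × 0.0900 / 0.044² = 3.8416 × 0.0900 / 0.001936 ≈ 178.59.
Rounding up gives n = 179.

179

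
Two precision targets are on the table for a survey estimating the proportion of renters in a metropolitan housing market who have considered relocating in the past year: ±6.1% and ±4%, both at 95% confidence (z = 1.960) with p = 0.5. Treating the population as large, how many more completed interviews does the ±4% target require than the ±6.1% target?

342

At ±6.1%: n = 1.960² × 0.2500 / 0.061² ≈ 258.10 → 259.
At ±4%: n = 1.960² × 0.2500 / 0.040² ≈ 600.25 → 601.
Additional respondents: 601 − 259 = 342.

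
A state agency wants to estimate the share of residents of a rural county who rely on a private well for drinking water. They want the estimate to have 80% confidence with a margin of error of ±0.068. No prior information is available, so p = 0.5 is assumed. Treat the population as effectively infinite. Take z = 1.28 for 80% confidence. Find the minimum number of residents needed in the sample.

89

With p = 0.5, p(1−p) = 0.25.
n = z²·p(1−p)/E² = 1.28² × 0.2500 / 0.068² = 1.6384 × 0.2500 / 0.004624 ≈ 88.58.
Rounding up gives n = 89.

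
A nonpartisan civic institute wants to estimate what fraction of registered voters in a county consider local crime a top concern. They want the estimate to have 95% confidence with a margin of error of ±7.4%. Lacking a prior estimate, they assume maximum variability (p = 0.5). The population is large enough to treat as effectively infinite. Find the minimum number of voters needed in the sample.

176

For 95% confidence, z = 1.96.
With p = 0.5, p(1−p) = 0.25.
n = z²·p(1−p)/E² = 1.96² × 0.2500 / 0.074² = 3.8416 × 0.2500 / 0.005476 ≈ 175.38.
Rounding up gives n = 176.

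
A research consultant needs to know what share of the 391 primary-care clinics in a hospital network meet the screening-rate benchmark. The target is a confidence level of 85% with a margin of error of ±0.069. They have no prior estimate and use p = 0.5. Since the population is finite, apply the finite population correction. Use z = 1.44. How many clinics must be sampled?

86

Unadjusted: n₀ = 1.44² × 0.50 × 0.50 / 0.069² ≈ 108.88, so n₀ = 109.
Finite population correction with N = 391: n = n₀ / (1 + (n₀−1)/N) = 109 / (1 + 108/391) = 109 / 1.2762 ≈ 85.41.
Rounding up, n = 86.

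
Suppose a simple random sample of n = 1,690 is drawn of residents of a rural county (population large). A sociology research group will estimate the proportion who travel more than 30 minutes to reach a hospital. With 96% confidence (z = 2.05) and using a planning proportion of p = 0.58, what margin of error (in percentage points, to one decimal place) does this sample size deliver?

SE(p̂) = √[p(1−p)/n] = √[0.2436/1690] = 0.01201.
E = z × SE = 2.05 × 0.01201 = 0.02461, or 2.5 percentage points.

2.5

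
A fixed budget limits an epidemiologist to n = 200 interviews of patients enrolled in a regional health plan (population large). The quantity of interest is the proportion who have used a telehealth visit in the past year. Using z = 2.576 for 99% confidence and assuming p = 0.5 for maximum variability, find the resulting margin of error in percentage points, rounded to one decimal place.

9.1

SE(p̂) = √[p(1−p)/n] = √[0.2500/200] = 0.03536.
E = z × SE = 2.576 × 0.03536 = 0.09108, or 9.1 percentage points.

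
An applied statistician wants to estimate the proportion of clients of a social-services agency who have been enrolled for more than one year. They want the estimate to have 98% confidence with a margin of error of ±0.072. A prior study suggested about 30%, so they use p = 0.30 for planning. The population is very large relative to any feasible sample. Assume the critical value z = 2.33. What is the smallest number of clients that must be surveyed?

220

With p = 0.30, p(1−p) = 0.2100.
n = z²·p(1−p)/E² = 2.33² × 0.2100 / 0.072² = 5.4289 × 0.2100 / 0.005184 ≈ 219.92.
Rounding up gives n = 220.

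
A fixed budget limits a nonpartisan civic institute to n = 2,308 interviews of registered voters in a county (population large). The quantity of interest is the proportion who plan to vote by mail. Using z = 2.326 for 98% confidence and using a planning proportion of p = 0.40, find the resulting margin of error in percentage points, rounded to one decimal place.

2.4

SE(p̂) = √[p(1−p)/n] = √[0.2400/2308] = 0.01020.
E = z × SE = 2.326 × 0.01020 = 0.02372, or 2.4 percentage points.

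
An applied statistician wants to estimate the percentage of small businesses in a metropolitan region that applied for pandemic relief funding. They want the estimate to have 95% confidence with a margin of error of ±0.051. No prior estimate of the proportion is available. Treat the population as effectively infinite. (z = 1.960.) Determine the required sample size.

370

With no prior estimate, use p = 0.5, giving p(1−p) = 0.25.
n = z²·p(1−p)/E² = 1.960² × 0.2500 / 0.051² = 3.8416 × 0.2500 / 0.002601 ≈ 369.24.
Rounding up gives n = 370.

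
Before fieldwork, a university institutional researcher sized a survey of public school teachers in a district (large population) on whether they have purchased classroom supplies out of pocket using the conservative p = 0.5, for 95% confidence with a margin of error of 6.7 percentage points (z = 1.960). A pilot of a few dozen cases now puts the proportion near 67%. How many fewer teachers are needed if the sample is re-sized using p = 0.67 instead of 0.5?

Conservative (p = 0.5): n = 1.960² × 0.25 / 0.067² ≈ 213.95 → 214.
Using p = 0.67: p(1−p) = 0.2211, so n = 1.960² × 0.2211 / 0.067² ≈ 189.21 → 190.
Reduction: 214 − 190 = 24.

24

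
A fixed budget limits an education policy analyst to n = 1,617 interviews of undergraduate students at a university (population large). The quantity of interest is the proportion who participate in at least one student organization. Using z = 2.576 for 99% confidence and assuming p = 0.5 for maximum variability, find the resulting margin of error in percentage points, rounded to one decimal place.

3.2

SE(p̂) = √[p(1−p)/n] = √[0.2500/1617] = 0.01243.
E = z × SE = 2.576 × 0.01243 = 0.03203, or 3.2 percentage points.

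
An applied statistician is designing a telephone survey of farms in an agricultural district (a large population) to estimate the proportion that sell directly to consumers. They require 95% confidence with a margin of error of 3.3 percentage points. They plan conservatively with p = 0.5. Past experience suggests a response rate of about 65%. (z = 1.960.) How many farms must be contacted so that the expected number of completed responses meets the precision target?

Completed interviews needed: n₀ = 1.960² × 0.2500 / 0.033² ≈ 881.91 → 882.
At a 65% response rate, contacts needed = 882 / 0.65 ≈ 1356.92 → 1357.

1357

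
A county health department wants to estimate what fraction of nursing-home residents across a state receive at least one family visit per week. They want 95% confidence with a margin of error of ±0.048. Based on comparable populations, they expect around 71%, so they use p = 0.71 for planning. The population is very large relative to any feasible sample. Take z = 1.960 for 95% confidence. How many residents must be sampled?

With p = 0.71, p(1−p) = 0.2059.
n = z²·p(1−p)/E² = 1.960² × 0.2059 / 0.048² = 3.8416 × 0.2059 / 0.002304 ≈ 343.31.
Rounding up gives n = 344.

344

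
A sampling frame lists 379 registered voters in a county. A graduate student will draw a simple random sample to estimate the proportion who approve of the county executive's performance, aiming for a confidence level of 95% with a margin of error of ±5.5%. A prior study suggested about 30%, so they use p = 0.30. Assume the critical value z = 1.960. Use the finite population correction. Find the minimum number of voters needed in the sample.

Unadjusted: n₀ = 1.960² × 0.30 × 0.70 / 0.055² ≈ 266.69, so n₀ = 267.
Finite population correction with N = 379: n = n₀ / (1 + (n₀−1)/N) = 267 / (1 + 266/379) = 267 / 1.7018 ≈ 156.89.
Rounding up, n = 157.

157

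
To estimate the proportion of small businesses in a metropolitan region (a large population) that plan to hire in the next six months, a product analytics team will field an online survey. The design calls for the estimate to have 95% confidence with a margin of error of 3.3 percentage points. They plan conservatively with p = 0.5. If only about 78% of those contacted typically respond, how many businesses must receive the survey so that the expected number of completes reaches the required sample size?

For 95% confidence, z = 1.960.
Completed interviews needed: n₀ = 1.960² × 0.2500 / 0.033² ≈ 881.91 → 882.
At a 78% response rate, contacts needed = 882 / 0.78 ≈ 1130.77 → 1131.

1131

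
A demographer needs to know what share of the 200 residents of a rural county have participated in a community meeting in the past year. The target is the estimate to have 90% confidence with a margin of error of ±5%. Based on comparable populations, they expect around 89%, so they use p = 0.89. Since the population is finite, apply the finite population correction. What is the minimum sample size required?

70

For 90% confidence, z = 1.645.
Unadjusted: n₀ = 1.645² × 0.89 × 0.11 / 0.050² ≈ 105.97, so n₀ = 106.
Finite population correction with N = 200: n = n₀ / (1 + (n₀−1)/N) = 106 / (1 + 105/200) = 106 / 1.5250 ≈ 69.51.
Rounding up, n = 70.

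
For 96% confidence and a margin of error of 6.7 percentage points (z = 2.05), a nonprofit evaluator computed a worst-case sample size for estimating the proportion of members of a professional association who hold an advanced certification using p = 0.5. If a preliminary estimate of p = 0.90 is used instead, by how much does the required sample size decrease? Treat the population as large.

Conservative (p = 0.5): n = 2.05² × 0.25 / 0.067² ≈ 234.04 → 235.
Using p = 0.90: p(1−p) = 0.0900, so n = 2.05² × 0.0900 / 0.067² ≈ 84.26 → 85.
Reduction: 235 − 85 = 150.

150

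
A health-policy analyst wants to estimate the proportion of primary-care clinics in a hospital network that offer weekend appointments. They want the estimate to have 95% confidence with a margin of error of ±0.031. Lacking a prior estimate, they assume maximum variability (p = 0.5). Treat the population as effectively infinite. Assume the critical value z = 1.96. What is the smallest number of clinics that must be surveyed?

1000

With p = 0.5, p(1−p) = 0.25.
n = z²·p(1−p)/E² = 1.96² × 0.2500 / 0.031² = 3.8416 × 0.2500 / 0.000961 ≈ 999.38.
Rounding up gives n = 1000.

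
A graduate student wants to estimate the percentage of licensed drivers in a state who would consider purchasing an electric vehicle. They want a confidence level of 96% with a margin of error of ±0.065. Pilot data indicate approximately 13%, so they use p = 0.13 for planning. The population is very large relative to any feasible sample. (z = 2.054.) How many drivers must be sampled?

With p = 0.13, p(1−p) = 0.1131.
n = z²·p(1−p)/E² = 2.054² × 0.1131 / 0.065² = 4.2189 × 0.1131 / 0.004225 ≈ 112.94.
Rounding up gives n = 113.

113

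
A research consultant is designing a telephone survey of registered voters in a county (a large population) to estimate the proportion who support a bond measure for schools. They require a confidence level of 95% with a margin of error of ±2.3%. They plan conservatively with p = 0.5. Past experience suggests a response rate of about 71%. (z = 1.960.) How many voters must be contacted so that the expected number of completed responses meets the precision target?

Completed interviews needed: n₀ = 1.960² × 0.2500 / 0.023² ≈ 1815.50 → 1816.
At a 71% response rate, contacts needed = 1816 / 0.71 ≈ 2557.75 → 2558.

2558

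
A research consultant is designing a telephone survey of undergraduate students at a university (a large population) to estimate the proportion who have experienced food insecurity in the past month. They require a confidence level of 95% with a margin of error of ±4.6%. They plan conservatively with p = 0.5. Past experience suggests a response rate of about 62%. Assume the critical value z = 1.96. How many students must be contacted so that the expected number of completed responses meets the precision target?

Completed interviews needed: n₀ = 1.96² × 0.2500 / 0.046² ≈ 453.88 → 454.
At a 62% response rate, contacts needed = 454 / 0.62 ≈ 732.26 → 733.

733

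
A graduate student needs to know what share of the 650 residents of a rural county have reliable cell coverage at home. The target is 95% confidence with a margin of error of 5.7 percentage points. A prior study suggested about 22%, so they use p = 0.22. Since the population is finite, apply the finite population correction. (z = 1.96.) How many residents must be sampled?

Unadjusted: n₀ = 1.96² × 0.22 × 0.78 / 0.057² ≈ 202.90, so n₀ = 203.
Finite population correction with N = 650: n = n₀ / (1 + (n₀−1)/N) = 203 / (1 + 202/650) = 203 / 1.3108 ≈ 154.87.
Rounding up, n = 155.

155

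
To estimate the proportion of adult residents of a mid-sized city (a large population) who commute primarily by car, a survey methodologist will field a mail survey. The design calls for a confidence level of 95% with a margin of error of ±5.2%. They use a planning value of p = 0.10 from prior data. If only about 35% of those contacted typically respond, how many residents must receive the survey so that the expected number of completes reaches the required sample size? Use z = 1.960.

366

Completed interviews needed: n₀ = 1.960² × 0.0900 / 0.052² ≈ 127.86 → 128.
At a 35% response rate, contacts needed = 128 / 0.35 ≈ 365.71 → 366.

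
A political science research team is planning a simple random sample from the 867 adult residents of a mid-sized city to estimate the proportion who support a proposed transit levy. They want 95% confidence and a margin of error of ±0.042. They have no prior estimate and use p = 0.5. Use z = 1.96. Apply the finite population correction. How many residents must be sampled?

335

Unadjusted: n₀ = 1.96² × 0.50 × 0.50 / 0.042² ≈ 544.44, so n₀ = 545.
Finite population correction with N = 867: n = n₀ / (1 + (n₀−1)/N) = 545 / (1 + 544/867) = 545 / 1.6275 ≈ 334.88.
Rounding up, n = 335.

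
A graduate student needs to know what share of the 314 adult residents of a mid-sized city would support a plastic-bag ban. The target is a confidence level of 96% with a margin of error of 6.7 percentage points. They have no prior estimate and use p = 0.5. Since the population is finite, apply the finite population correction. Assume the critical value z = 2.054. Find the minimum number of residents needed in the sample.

Unadjusted: n₀ = 2.054² × 0.50 × 0.50 / 0.067² ≈ 234.96, so n₀ = 235.
Finite population correction with N = 314: n = n₀ / (1 + (n₀−1)/N) = 235 / (1 + 234/314) = 235 / 1.7452 ≈ 134.65.
Rounding up, n = 135.

135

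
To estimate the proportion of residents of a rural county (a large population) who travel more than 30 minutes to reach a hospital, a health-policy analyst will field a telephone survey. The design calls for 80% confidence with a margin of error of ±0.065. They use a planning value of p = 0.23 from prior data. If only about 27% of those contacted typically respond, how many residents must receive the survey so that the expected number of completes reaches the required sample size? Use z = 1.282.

256

Completed interviews needed: n₀ = 1.282² × 0.1771 / 0.065² ≈ 68.89 → 69.
At a 27% response rate, contacts needed = 69 / 0.27 ≈ 255.56 → 256.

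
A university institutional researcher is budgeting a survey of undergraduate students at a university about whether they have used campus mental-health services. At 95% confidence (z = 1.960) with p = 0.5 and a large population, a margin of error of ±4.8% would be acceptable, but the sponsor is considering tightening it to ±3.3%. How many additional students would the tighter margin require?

At ±4.8%: n = 1.960² × 0.2500 / 0.048² ≈ 416.84 → 417.
At ±3.3%: n = 1.960² × 0.2500 / 0.033² ≈ 881.91 → 882.
Additional respondents: 882 − 417 = 465.

465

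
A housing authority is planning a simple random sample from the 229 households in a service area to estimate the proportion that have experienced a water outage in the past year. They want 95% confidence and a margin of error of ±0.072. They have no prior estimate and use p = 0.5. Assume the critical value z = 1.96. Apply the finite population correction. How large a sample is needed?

103

Unadjusted: n₀ = 1.96² × 0.50 × 0.50 / 0.072² ≈ 185.26, so n₀ = 186.
Finite population correction with N = 229: n = n₀ / (1 + (n₀−1)/N) = 186 / (1 + 185/229) = 186 / 1.8079 ≈ 102.88.
Rounding up, n = 103.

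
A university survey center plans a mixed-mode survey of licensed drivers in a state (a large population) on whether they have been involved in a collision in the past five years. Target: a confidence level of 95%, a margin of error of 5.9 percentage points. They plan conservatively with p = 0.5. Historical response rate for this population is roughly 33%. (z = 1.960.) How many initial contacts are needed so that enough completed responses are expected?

837

Completed interviews needed: n₀ = 1.960² × 0.2500 / 0.059² ≈ 275.90 → 276.
At a 33% response rate, contacts needed = 276 / 0.33 ≈ 836.36 → 837.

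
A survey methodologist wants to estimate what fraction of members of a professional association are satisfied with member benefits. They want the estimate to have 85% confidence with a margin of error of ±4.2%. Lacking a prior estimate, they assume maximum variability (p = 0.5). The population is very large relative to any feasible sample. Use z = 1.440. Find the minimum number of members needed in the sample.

294

With p = 0.5, p(1−p) = 0.25.
n = z²·p(1−p)/E² = 1.440² × 0.2500 / 0.042² = 2.0736 × 0.2500 / 0.001764 ≈ 293.88.
Rounding up gives n = 294.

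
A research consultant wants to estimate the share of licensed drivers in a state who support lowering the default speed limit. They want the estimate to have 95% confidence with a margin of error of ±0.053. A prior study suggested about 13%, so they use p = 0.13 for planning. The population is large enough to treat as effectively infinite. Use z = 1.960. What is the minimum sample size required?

With p = 0.13, p(1−p) = 0.1131.
n = z²·p(1−p)/E² = 1.960² × 0.1131 / 0.053² = 3.8416 × 0.1131 / 0.002809 ≈ 154.68.
Rounding up gives n = 155.

155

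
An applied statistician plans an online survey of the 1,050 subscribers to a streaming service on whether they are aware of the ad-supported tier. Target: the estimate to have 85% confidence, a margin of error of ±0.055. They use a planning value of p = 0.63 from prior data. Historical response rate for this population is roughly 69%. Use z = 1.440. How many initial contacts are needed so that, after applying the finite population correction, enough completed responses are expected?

202

Completed interviews needed (unadjusted): n₀ = 1.440² × 0.2331 / 0.055² ≈ 159.79 → 160.
FPC for N = 1,050: n = 160 / (1 + 159/1050) = 160 / 1.1514 ≈ 138.96 → 139.
At a 69% response rate, contacts needed = 139 / 0.69 ≈ 201.45 → 202.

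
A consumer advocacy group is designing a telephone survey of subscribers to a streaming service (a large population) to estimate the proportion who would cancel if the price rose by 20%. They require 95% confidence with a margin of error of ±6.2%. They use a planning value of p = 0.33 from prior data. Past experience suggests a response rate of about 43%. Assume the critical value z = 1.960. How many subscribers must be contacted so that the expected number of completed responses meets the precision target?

514

Completed interviews needed: n₀ = 1.960² × 0.2211 / 0.062² ≈ 220.96 → 221.
At a 43% response rate, contacts needed = 221 / 0.43 ≈ 513.95 → 514.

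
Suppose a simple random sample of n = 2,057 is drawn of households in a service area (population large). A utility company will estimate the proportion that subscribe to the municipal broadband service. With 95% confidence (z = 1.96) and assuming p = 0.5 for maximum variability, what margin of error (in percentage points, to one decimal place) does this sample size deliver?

2.2

SE(p̂) = √[p(1−p)/n] = √[0.2500/2057] = 0.01102.
E = z × SE = 1.96 × 0.01102 = 0.02161, or 2.2 percentage points.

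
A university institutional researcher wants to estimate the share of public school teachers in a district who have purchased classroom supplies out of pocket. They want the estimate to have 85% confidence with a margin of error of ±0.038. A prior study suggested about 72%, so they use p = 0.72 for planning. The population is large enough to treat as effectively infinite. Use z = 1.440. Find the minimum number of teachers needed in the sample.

With p = 0.72, p(1−p) = 0.2016.
n = z²·p(1−p)/E² = 1.440² × 0.2016 / 0.038² = 2.0736 × 0.2016 / 0.001444 ≈ 289.50.
Rounding up gives n = 290.

290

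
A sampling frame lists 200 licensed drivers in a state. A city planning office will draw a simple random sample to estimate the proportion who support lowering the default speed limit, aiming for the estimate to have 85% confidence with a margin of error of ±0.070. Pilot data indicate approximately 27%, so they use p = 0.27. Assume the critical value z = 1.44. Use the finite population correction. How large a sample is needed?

60

Unadjusted: n₀ = 1.44² × 0.27 × 0.73 / 0.070² ≈ 83.41, so n₀ = 84.
Finite population correction with N = 200: n = n₀ / (1 + (n₀−1)/N) = 84 / (1 + 83/200) = 84 / 1.4150 ≈ 59.36.
Rounding up, n = 60.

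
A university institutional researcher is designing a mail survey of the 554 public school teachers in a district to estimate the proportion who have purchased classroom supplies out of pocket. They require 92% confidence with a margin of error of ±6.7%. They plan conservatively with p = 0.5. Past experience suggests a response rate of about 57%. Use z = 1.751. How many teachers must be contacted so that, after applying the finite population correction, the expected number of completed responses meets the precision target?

230

Completed interviews needed (unadjusted): n₀ = 1.751² × 0.2500 / 0.067² ≈ 170.75 → 171.
FPC for N = 554: n = 171 / (1 + 170/554) = 171 / 1.3069 ≈ 130.85 → 131.
At a 57% response rate, contacts needed = 131 / 0.57 ≈ 229.82 → 230.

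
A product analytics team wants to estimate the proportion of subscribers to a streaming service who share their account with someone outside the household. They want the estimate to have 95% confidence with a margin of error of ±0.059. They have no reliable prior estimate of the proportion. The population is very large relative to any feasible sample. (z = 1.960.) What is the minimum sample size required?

276

With no prior estimate, use p = 0.5, giving p(1−p) = 0.25.
n = z²·p(1−p)/E² = 1.960² × 0.2500 / 0.059² = 3.8416 × 0.2500 / 0.003481 ≈ 275.90.
Rounding up gives n = 276.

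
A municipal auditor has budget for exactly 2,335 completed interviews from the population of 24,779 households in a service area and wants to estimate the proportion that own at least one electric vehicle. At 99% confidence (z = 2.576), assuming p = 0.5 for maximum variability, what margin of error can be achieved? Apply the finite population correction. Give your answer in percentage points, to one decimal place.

Finite-population factor: (N−n)/(N−1) = (24779−2335)/(24779−1) = 0.9058.
SE(p̂) = √[p(1−p)/n · (N−n)/(N−1)] = √[0.2500/2335 × 0.9058] = 0.00985.
E = z × SE = 2.576 × 0.00985 = 0.02537 ≈ 2.5 percentage points.

2.5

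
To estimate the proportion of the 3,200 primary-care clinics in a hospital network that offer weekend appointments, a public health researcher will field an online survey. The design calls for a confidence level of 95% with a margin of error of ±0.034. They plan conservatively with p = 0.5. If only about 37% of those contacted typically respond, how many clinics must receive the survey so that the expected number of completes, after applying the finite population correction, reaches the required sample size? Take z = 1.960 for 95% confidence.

1784

Completed interviews needed (unadjusted): n₀ = 1.960² × 0.2500 / 0.034² ≈ 830.80 → 831.
FPC for N = 3,200: n = 831 / (1 + 830/3200) = 831 / 1.2594 ≈ 659.85 → 660.
At a 37% response rate, contacts needed = 660 / 0.37 ≈ 1783.78 → 1784.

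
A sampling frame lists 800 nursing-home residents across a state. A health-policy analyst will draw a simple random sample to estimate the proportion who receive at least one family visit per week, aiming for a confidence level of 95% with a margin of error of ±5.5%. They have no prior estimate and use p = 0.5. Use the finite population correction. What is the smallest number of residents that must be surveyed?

228

For 95% confidence, z = 1.960.
Unadjusted: n₀ = 1.960² × 0.50 × 0.50 / 0.055² ≈ 317.49, so n₀ = 318.
Finite population correction with N = 800: n = n₀ / (1 + (n₀−1)/N) = 318 / (1 + 317/800) = 318 / 1.3962 ≈ 227.75.
Rounding up, n = 228.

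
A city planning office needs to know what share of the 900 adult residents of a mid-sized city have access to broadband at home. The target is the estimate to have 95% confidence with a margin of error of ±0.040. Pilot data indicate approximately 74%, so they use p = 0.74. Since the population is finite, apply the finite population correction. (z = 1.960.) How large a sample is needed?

Unadjusted: n₀ = 1.960² × 0.74 × 0.26 / 0.040² ≈ 461.95, so n₀ = 462.
Finite population correction with N = 900: n = n₀ / (1 + (n₀−1)/N) = 462 / (1 + 461/900) = 462 / 1.5122 ≈ 305.51.
Rounding up, n = 306.

306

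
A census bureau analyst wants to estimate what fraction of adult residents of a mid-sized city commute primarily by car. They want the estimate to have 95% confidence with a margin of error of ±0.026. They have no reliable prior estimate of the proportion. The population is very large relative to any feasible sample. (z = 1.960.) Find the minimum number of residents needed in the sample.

With no prior estimate, use p = 0.5, giving p(1−p) = 0.25.
n = z²·p(1−p)/E² = 1.960² × 0.2500 / 0.026² = 3.8416 × 0.2500 / 0.000676 ≈ 1420.71.
Rounding up gives n = 1421.

1421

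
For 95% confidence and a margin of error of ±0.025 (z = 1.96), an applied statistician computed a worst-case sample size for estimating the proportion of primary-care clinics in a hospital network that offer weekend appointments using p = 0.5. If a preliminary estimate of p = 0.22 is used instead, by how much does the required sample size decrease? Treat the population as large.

Conservative (p = 0.5): n = 1.96² × 0.25 / 0.025² ≈ 1536.64 → 1537.
Using p = 0.22: p(1−p) = 0.1716, so n = 1.96² × 0.1716 / 0.025² ≈ 1054.75 → 1055.
Reduction: 1537 − 1055 = 482.

482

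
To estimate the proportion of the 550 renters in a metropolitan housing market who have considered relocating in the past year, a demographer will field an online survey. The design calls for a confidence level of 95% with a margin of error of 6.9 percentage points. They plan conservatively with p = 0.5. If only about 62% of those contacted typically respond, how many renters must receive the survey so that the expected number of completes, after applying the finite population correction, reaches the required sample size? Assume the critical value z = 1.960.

Completed interviews needed (unadjusted): n₀ = 1.960² × 0.2500 / 0.069² ≈ 201.72 → 202.
FPC for N = 550: n = 202 / (1 + 201/550) = 202 / 1.3655 ≈ 147.94 → 148.
At a 62% response rate, contacts needed = 148 / 0.62 ≈ 238.71 → 239.

239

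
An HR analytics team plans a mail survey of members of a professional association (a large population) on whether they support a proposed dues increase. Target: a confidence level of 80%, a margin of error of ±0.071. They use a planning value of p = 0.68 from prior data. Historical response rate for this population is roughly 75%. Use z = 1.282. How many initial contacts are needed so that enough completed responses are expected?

Completed interviews needed: n₀ = 1.282² × 0.2176 / 0.071² ≈ 70.94 → 71.
At a 75% response rate, contacts needed = 71 / 0.75 ≈ 94.67 → 95.

95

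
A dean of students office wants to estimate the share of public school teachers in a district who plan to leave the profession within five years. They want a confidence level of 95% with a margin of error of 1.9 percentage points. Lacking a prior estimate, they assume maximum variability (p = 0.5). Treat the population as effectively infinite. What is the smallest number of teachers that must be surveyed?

2661

For 95% confidence, z = 1.96.
With p = 0.5, p(1−p) = 0.25.
n = z²·p(1−p)/E² = 1.96² × 0.2500 / 0.019² = 3.8416 × 0.2500 / 0.000361 ≈ 2660.39.
Rounding up gives n = 2661.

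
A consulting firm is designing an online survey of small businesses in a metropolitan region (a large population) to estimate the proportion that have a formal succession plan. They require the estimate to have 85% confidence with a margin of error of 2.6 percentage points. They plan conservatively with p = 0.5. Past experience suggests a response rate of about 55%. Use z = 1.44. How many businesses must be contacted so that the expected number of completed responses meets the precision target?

Completed interviews needed: n₀ = 1.44² × 0.2500 / 0.026² ≈ 766.86 → 767.
At a 55% response rate, contacts needed = 767 / 0.55 ≈ 1394.55 → 1395.

1395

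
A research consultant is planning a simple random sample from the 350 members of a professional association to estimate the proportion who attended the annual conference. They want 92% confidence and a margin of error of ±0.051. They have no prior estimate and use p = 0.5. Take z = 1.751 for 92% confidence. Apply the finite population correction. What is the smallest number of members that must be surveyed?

Unadjusted: n₀ = 1.751² × 0.50 × 0.50 / 0.051² ≈ 294.69, so n₀ = 295.
Finite population correction with N = 350: n = n₀ / (1 + (n₀−1)/N) = 295 / (1 + 294/350) = 295 / 1.8400 ≈ 160.33.
Rounding up, n = 161.

161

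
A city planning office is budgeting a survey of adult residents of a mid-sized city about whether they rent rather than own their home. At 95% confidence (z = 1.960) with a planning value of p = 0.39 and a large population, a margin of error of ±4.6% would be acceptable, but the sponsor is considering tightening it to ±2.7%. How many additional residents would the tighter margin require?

822

At ±4.6%: n = 1.960² × 0.2379 / 0.046² ≈ 431.91 → 432.
At ±2.7%: n = 1.960² × 0.2379 / 0.027² ≈ 1253.66 → 1254.
Additional respondents: 1254 − 432 = 822.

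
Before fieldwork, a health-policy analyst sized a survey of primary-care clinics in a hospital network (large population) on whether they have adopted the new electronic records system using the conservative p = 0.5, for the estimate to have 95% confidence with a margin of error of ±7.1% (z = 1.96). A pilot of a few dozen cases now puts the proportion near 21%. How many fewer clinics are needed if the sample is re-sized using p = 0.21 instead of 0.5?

64

Conservative (p = 0.5): n = 1.96² × 0.25 / 0.071² ≈ 190.52 → 191.
Using p = 0.21: p(1−p) = 0.1659, so n = 1.96² × 0.1659 / 0.071² ≈ 126.43 → 127.
Reduction: 191 − 127 = 64.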